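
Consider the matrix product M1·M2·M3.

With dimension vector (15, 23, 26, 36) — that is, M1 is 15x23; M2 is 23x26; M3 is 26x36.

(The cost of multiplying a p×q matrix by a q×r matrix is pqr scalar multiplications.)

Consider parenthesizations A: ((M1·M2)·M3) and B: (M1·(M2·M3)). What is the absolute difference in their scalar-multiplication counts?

10938

Order A = ((M1·M2)·M3): (M1·M2): 15×23 by 23×26 → 15×26, cost 15·23·26 = 8970; ((M1·M2)·M3): 15×26 by 26×36 → 15×36, cost 15·26·36 = 14040; cumulative 23010. Total 23010.
Order B = (M1·(M2·M3)): (M2·M3): 23×26 by 26×36 → 23×36, cost 23·26·36 = 21528; (M1·(M2·M3)): 15×23 by 23×36 → 15×36, cost 15·23·36 = 12420; cumulative 33948. Total 33948.
Difference: |23010 − 33948| = 10938.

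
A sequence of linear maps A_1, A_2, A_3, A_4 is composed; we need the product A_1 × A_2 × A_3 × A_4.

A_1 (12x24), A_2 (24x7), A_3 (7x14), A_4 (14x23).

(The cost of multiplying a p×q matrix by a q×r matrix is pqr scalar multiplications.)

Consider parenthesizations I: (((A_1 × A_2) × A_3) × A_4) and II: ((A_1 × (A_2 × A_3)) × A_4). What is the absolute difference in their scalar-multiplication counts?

Order I = (((A_1 × A_2) × A_3) × A_4): (A_1 × A_2): 12×24 by 24×7 → 12×7, cost 12·24·7 = 2016; ((A_1 × A_2) × A_3): 12×7 by 7×14 → 12×14, cost 12·7·14 = 1176; cumulative 3192; (((A_1 × A_2) × A_3) × A_4): 12×14 by 14×23 → 12×23, cost 12·14·23 = 3864; cumulative 7056. Total 7056.
Order II = ((A_1 × (A_2 × A_3)) × A_4): (A_2 × A_3): 24×7 by 7×14 → 24×14, cost 24·7·14 = 2352; (A_1 × (A_2 × A_3)): 12×24 by 24×14 → 12×14, cost 12·24·14 = 4032; cumulative 6384; ((A_1 × (A_2 × A_3)) × A_4): 12×14 by 14×23 → 12×23, cost 12·14·23 = 3864; cumulative 10248. Total 10248.
Difference: |7056 − 10248| = 3192.

3192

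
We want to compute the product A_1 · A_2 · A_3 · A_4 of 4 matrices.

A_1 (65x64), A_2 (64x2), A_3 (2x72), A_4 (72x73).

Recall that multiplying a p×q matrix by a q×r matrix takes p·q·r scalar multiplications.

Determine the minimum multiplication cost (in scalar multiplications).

28322

Adjacent pairs: A_1A_2 = 65·64·2 = 8320; A_2A_3 = 64·2·72 = 9216; A_3A_4 = 2·72·73 = 10512.
Length 3: A_1..A_3: k=1: 0+9216+65·64·72=308736; k=2: 8320+0+65·2·72=17680 → min 17680 | A_2..A_4: k=2: 0+10512+64·2·73=19856; k=3: 9216+0+64·72·73=345600 → min 19856.
Length 4: A_1..A_4: k=1: 0+19856+65·64·73=323536; k=2: 8320+10512+65·2·73=28322; k=3: 17680+0+65·72·73=359320 → min 28322.
Optimal order: ((A_1 · A_2) · (A_3 · A_4)) with cost 28322.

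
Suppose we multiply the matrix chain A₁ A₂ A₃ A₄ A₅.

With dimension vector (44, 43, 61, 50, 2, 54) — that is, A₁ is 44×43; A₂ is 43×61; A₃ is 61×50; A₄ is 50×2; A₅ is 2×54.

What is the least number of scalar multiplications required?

Adjacent pairs: A₁A₂ = 44·43·61 = 115412; A₂A₃ = 43·61·50 = 131150; A₃A₄ = 61·50·2 = 6100; A₄A₅ = 50·2·54 = 5400.
Length 3: A₁..A₃: k=1: 0+131150+44·43·50=225750; k=2: 115412+0+44·61·50=249612 → min 225750 | A₂..A₄: k=2: 0+6100+43·61·2=11346; k=3: 131150+0+43·50·2=135450 → min 11346 | A₃..A₅: k=3: 0+5400+61·50·54=170100; k=4: 6100+0+61·2·54=12688 → min 12688.
Length 4: A₁..A₄: k=1: 0+11346+44·43·2=15130; k=2: 115412+6100+44·61·2=126880; k=3: 225750+0+44·50·2=230150 → min 15130 | A₂..A₅: k=2: 0+12688+43·61·54=154330; k=3: 131150+5400+43·50·54=252650; k=4: 11346+0+43·2·54=15990 → min 15990.
Length 5: A₁..A₅: k=1: 0+15990+44·43·54=118158; k=2: 115412+12688+44·61·54=273036; k=3: 225750+5400+44·50·54=349950; k=4: 15130+0+44·2·54=19882 → min 19882.
Optimal order: ((A₁ (A₂ (A₃ A₄))) A₅) with cost 19882.

19882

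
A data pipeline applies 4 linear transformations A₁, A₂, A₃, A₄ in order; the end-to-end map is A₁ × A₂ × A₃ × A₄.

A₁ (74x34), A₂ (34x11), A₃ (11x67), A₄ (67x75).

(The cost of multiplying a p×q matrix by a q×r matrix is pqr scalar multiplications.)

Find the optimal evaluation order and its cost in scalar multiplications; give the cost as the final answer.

Adjacent pairs: A₁A₂ = 74·34·11 = 27676; A₂A₃ = 34·11·67 = 25058; A₃A₄ = 11·67·75 = 55275.
Length 3: A₁..A₃: k=1: 0+25058+74·34·67=193630; k=2: 27676+0+74·11·67=82214 → min 82214 | A₂..A₄: k=2: 0+55275+34·11·75=83325; k=3: 25058+0+34·67·75=195908 → min 83325.
Length 4: A₁..A₄: k=1: 0+83325+74·34·75=272025; k=2: 27676+55275+74·11·75=144001; k=3: 82214+0+74·67·75=454064 → min 144001.
Optimal parenthesization: ((A₁ × A₂) × (A₃ × A₄)) with cost 144001.

144001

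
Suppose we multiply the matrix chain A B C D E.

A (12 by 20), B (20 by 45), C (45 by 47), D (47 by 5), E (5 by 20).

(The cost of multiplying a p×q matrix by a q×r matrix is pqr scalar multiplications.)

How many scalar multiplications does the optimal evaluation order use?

Adjacent pairs: AB = 12·20·45 = 10800; BC = 20·45·47 = 42300; CD = 45·47·5 = 10575; DE = 47·5·20 = 4700.
Length 3: A..C: k=1: 0+42300+12·20·47=53580; k=2: 10800+0+12·45·47=36180 → min 36180 | B..D: k=2: 0+10575+20·45·5=15075; k=3: 42300+0+20·47·5=47000 → min 15075 | C..E: k=3: 0+4700+45·47·20=47000; k=4: 10575+0+45·5·20=15075 → min 15075.
Length 4: A..D: k=1: 0+15075+12·20·5=16275; k=2: 10800+10575+12·45·5=24075; k=3: 36180+0+12·47·5=39000 → min 16275 | B..E: k=2: 0+15075+20·45·20=33075; k=3: 42300+4700+20·47·20=65800; k=4: 15075+0+20·5·20=17075 → min 17075.
Length 5: A..E: k=1: 0+17075+12·20·20=21875; k=2: 10800+15075+12·45·20=36675; k=3: 36180+4700+12·47·20=52160; k=4: 16275+0+12·5·20=17475 → min 17475.
Optimal order: ((A (B (C D))) E) with cost 17475.

17475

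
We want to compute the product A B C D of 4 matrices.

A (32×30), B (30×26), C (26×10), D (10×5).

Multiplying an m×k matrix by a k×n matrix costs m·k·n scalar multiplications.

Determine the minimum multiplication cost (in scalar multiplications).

Adjacent pairs: AB = 32·30·26 = 24960; BC = 30·26·10 = 7800; CD = 26·10·5 = 1300.
Length 3: A..C: k=1: 0+7800+32·30·10=17400; k=2: 24960+0+32·26·10=33280 → min 17400 | B..D: k=2: 0+1300+30·26·5=5200; k=3: 7800+0+30·10·5=9300 → min 5200.
Length 4: A..D: k=1: 0+5200+32·30·5=10000; k=2: 24960+1300+32·26·5=30420; k=3: 17400+0+32·10·5=19000 → min 10000.
Optimal order: (A (B (C D))) with cost 10000.

10000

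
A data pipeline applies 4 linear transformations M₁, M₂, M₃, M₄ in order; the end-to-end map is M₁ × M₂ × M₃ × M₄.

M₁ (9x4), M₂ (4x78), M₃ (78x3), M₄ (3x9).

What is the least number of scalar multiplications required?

Adjacent pairs: M₁M₂ = 9·4·78 = 2808; M₂M₃ = 4·78·3 = 936; M₃M₄ = 78·3·9 = 2106.
Length 3: M₁..M₃: k=1: 0+936+9·4·3=1044; k=2: 2808+0+9·78·3=4914 → min 1044 | M₂..M₄: k=2: 0+2106+4·78·9=4914; k=3: 936+0+4·3·9=1044 → min 1044.
Length 4: M₁..M₄: k=1: 0+1044+9·4·9=1368; k=2: 2808+2106+9·78·9=11232; k=3: 1044+0+9·3·9=1287 → min 1287.
Optimal order: ((M₁ × (M₂ × M₃)) × M₄) with cost 1287.

1287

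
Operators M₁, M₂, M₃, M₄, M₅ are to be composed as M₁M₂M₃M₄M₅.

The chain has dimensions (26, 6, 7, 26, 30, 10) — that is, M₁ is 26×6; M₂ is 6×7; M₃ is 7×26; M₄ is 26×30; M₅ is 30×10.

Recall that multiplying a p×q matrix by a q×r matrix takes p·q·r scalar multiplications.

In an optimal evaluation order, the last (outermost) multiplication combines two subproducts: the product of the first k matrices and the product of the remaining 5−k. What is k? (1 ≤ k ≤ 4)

1

Adjacent pairs: M₁M₂ = 26·6·7 = 1092; M₂M₃ = 6·7·26 = 1092; M₃M₄ = 7·26·30 = 5460; M₄M₅ = 26·30·10 = 7800.
Length 3: M₁..M₃: k=1: 0+1092+26·6·26=5148; k=2: 1092+0+26·7·26=5824 → min 5148 | M₂..M₄: k=2: 0+5460+6·7·30=6720; k=3: 1092+0+6·26·30=5772 → min 5772 | M₃..M₅: k=3: 0+7800+7·26·10=9620; k=4: 5460+0+7·30·10=7560 → min 7560.
Length 4: M₁..M₄: k=1: 0+5772+26·6·30=10452; k=2: 1092+5460+26·7·30=12012; k=3: 5148+0+26·26·30=25428 → min 10452 | M₂..M₅: k=2: 0+7560+6·7·10=7980; k=3: 1092+7800+6·26·10=10452; k=4: 5772+0+6·30·10=7572 → min 7572.
Top-level splits: k=1: (M₁..M₁)·(M₂..M₅) → 0+7572+26·6·10 = 9132; k=2: (M₁..M₂)·(M₃..M₅) → 1092+7560+26·7·10 = 10472; k=3: (M₁..M₃)·(M₄..M₅) → 5148+7800+26·26·10 = 19708; k=4: (M₁..M₄)·(M₅..M₅) → 10452+0+26·30·10 = 18252.
Best split is after M₁, i.e. k = 1.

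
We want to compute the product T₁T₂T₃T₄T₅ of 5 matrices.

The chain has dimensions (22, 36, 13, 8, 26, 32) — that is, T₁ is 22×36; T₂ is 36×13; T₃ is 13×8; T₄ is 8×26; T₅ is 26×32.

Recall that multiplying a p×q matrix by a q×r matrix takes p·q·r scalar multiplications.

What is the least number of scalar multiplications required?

Adjacent pairs: T₁T₂ = 22·36·13 = 10296; T₂T₃ = 36·13·8 = 3744; T₃T₄ = 13·8·26 = 2704; T₄T₅ = 8·26·32 = 6656.
Length 3: T₁..T₃: k=1: 0+3744+22·36·8=10080; k=2: 10296+0+22·13·8=12584 → min 10080 | T₂..T₄: k=2: 0+2704+36·13·26=14872; k=3: 3744+0+36·8·26=11232 → min 11232 | T₃..T₅: k=3: 0+6656+13·8·32=9984; k=4: 2704+0+13·26·32=13520 → min 9984.
Length 4: T₁..T₄: k=1: 0+11232+22·36·26=31824; k=2: 10296+2704+22·13·26=20436; k=3: 10080+0+22·8·26=14656 → min 14656 | T₂..T₅: k=2: 0+9984+36·13·32=24960; k=3: 3744+6656+36·8·32=19616; k=4: 11232+0+36·26·32=41184 → min 19616.
Length 5: T₁..T₅: k=1: 0+19616+22·36·32=44960; k=2: 10296+9984+22·13·32=29432; k=3: 10080+6656+22·8·32=22368; k=4: 14656+0+22·26·32=32960 → min 22368.
Optimal order: ((T₁(T₂T₃))(T₄T₅)) with cost 22368.

22368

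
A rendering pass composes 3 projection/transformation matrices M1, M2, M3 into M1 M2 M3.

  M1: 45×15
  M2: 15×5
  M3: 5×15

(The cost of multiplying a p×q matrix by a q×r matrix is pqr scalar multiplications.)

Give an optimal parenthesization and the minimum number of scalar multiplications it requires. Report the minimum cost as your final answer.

(M1 (M2 M3)): cost 11250.
((M1 M2) M3): cost 6750.
Optimal: ((M1 M2) M3) with cost 6750.

6750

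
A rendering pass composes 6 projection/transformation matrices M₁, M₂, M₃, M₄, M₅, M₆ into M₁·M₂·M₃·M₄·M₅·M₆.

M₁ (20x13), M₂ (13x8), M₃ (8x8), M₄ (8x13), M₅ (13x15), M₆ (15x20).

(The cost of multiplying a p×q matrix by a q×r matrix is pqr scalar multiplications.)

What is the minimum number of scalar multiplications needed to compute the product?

10072

Adjacent pairs: M₁M₂ = 20·13·8 = 2080; M₂M₃ = 13·8·8 = 832; M₃M₄ = 8·8·13 = 832; M₄M₅ = 8·13·15 = 1560; M₅M₆ = 13·15·20 = 3900.
Length 3: M₁..M₃: k=1: 0+832+20·13·8=2912; k=2: 2080+0+20·8·8=3360 → min 2912 | M₂..M₄: k=2: 0+832+13·8·13=2184; k=3: 832+0+13·8·13=2184 → min 2184 | M₃..M₅: k=3: 0+1560+8·8·15=2520; k=4: 832+0+8·13·15=2392 → min 2392 | M₄..M₆: k=4: 0+3900+8·13·20=5980; k=5: 1560+0+8·15·20=3960 → min 3960.
Length 4: M₁..M₄: k=1: 0+2184+20·13·13=5564; k=2: 2080+832+20·8·13=4992; k=3: 2912+0+20·8·13=4992 → min 4992 | M₂..M₅: k=2: 0+2392+13·8·15=3952; k=3: 832+1560+13·8·15=3952; k=4: 2184+0+13·13·15=4719 → min 3952 | M₃..M₆: k=3: 0+3960+8·8·20=5240; k=4: 832+3900+8·13·20=6812; k=5: 2392+0+8·15·20=4792 → min 4792.
Length 5: M₁..M₅: k=1: 0+3952+20·13·15=7852; k=2: 2080+2392+20·8·15=6872; k=3: 2912+1560+20·8·15=6872; k=4: 4992+0+20·13·15=8892 → min 6872 | M₂..M₆: k=2: 0+4792+13·8·20=6872; k=3: 832+3960+13·8·20=6872; k=4: 2184+3900+13·13·20=9464; k=5: 3952+0+13·15·20=7852 → min 6872.
Length 6: M₁..M₆: k=1: 0+6872+20·13·20=12072; k=2: 2080+4792+20·8·20=10072; k=3: 2912+3960+20·8·20=10072; k=4: 4992+3900+20·13·20=14092; k=5: 6872+0+20·15·20=12872 → min 10072.
Optimal order: ((M₁·M₂)·(((M₃·M₄)·M₅)·M₆)) with cost 10072.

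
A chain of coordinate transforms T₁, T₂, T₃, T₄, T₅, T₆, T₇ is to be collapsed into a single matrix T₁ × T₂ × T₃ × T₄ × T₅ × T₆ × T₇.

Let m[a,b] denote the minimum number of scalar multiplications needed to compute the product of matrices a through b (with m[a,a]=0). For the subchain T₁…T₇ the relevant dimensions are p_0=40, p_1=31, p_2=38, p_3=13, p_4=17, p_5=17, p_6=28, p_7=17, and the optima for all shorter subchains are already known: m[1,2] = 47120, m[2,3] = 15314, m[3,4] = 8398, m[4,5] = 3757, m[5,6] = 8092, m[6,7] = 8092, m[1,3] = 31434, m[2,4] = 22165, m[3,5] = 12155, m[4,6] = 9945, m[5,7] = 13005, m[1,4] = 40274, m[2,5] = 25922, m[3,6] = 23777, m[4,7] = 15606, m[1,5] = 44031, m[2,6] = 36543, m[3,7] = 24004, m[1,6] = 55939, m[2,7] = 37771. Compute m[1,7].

55880

m[1,7] = min over k∈[1,6] of m[1,k]+m[k+1,7]+p_{0}·p_k·p_{7}.
k=1: 0 + 37771 + 40·31·17 = 58851; k=2: 47120 + 24004 + 40·38·17 = 96964; k=3: 31434 + 15606 + 40·13·17 = 55880; k=4: 40274 + 13005 + 40·17·17 = 64839; k=5: 44031 + 8092 + 40·17·17 = 63683; k=6: 55939 + 0 + 40·28·17 = 74979.
Minimum: 55880 at k=3.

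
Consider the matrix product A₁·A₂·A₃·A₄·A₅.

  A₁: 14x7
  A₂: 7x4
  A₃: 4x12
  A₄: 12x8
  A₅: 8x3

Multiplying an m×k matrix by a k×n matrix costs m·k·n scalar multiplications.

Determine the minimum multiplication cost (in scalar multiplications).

Adjacent pairs: A₁A₂ = 14·7·4 = 392; A₂A₃ = 7·4·12 = 336; A₃A₄ = 4·12·8 = 384; A₄A₅ = 12·8·3 = 288.
Length 3: A₁..A₃: k=1: 0+336+14·7·12=1512; k=2: 392+0+14·4·12=1064 → min 1064 | A₂..A₄: k=2: 0+384+7·4·8=608; k=3: 336+0+7·12·8=1008 → min 608 | A₃..A₅: k=3: 0+288+4·12·3=432; k=4: 384+0+4·8·3=480 → min 432.
Length 4: A₁..A₄: k=1: 0+608+14·7·8=1392; k=2: 392+384+14·4·8=1224; k=3: 1064+0+14·12·8=2408 → min 1224 | A₂..A₅: k=2: 0+432+7·4·3=516; k=3: 336+288+7·12·3=876; k=4: 608+0+7·8·3=776 → min 516.
Length 5: A₁..A₅: k=1: 0+516+14·7·3=810; k=2: 392+432+14·4·3=992; k=3: 1064+288+14·12·3=1856; k=4: 1224+0+14·8·3=1560 → min 810.
Optimal order: (A₁·(A₂·(A₃·(A₄·A₅)))) with cost 810.

810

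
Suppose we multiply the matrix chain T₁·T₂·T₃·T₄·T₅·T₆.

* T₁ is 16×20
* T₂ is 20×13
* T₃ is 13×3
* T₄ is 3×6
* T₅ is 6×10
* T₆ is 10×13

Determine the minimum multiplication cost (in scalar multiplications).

Adjacent pairs: T₁T₂ = 16·20·13 = 4160; T₂T₃ = 20·13·3 = 780; T₃T₄ = 13·3·6 = 234; T₄T₅ = 3·6·10 = 180; T₅T₆ = 6·10·13 = 780.
Length 3: T₁..T₃: k=1: 0+780+16·20·3=1740; k=2: 4160+0+16·13·3=4784 → min 1740 | T₂..T₄: k=2: 0+234+20·13·6=1794; k=3: 780+0+20·3·6=1140 → min 1140 | T₃..T₅: k=3: 0+180+13·3·10=570; k=4: 234+0+13·6·10=1014 → min 570 | T₄..T₆: k=4: 0+780+3·6·13=1014; k=5: 180+0+3·10·13=570 → min 570.
Length 4: T₁..T₄: k=1: 0+1140+16·20·6=3060; k=2: 4160+234+16·13·6=5642; k=3: 1740+0+16·3·6=2028 → min 2028 | T₂..T₅: k=2: 0+570+20·13·10=3170; k=3: 780+180+20·3·10=1560; k=4: 1140+0+20·6·10=2340 → min 1560 | T₃..T₆: k=3: 0+570+13·3·13=1077; k=4: 234+780+13·6·13=2028; k=5: 570+0+13·10·13=2260 → min 1077.
Length 5: T₁..T₅: k=1: 0+1560+16·20·10=4760; k=2: 4160+570+16·13·10=6810; k=3: 1740+180+16·3·10=2400; k=4: 2028+0+16·6·10=2988 → min 2400 | T₂..T₆: k=2: 0+1077+20·13·13=4457; k=3: 780+570+20·3·13=2130; k=4: 1140+780+20·6·13=3480; k=5: 1560+0+20·10·13=4160 → min 2130.
Length 6: T₁..T₆: k=1: 0+2130+16·20·13=6290; k=2: 4160+1077+16·13·13=7941; k=3: 1740+570+16·3·13=2934; k=4: 2028+780+16·6·13=4056; k=5: 2400+0+16·10·13=4480 → min 2934.
Optimal order: ((T₁·(T₂·T₃))·((T₄·T₅)·T₆)) with cost 2934.

2934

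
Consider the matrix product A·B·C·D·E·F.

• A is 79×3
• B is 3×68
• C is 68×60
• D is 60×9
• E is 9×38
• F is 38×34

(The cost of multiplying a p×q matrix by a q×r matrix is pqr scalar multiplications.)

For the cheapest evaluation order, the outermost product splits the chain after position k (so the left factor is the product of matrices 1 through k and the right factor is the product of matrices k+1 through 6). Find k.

1

Adjacent pairs: AB = 79·3·68 = 16116; BC = 3·68·60 = 12240; CD = 68·60·9 = 36720; DE = 60·9·38 = 20520; EF = 9·38·34 = 11628.
Length 3: A..C: k=1: 0+12240+79·3·60=26460; k=2: 16116+0+79·68·60=338436 → min 26460 | B..D: k=2: 0+36720+3·68·9=38556; k=3: 12240+0+3·60·9=13860 → min 13860 | C..E: k=3: 0+20520+68·60·38=175560; k=4: 36720+0+68·9·38=59976 → min 59976 | D..F: k=4: 0+11628+60·9·34=29988; k=5: 20520+0+60·38·34=98040 → min 29988.
Length 4: A..D: k=1: 0+13860+79·3·9=15993; k=2: 16116+36720+79·68·9=101184; k=3: 26460+0+79·60·9=69120 → min 15993 | B..E: k=2: 0+59976+3·68·38=67728; k=3: 12240+20520+3·60·38=39600; k=4: 13860+0+3·9·38=14886 → min 14886 | C..F: k=3: 0+29988+68·60·34=168708; k=4: 36720+11628+68·9·34=69156; k=5: 59976+0+68·38·34=147832 → min 69156.
Length 5: A..E: k=1: 0+14886+79·3·38=23892; k=2: 16116+59976+79·68·38=280228; k=3: 26460+20520+79·60·38=227100; k=4: 15993+0+79·9·38=43011 → min 23892 | B..F: k=2: 0+69156+3·68·34=76092; k=3: 12240+29988+3·60·34=48348; k=4: 13860+11628+3·9·34=26406; k=5: 14886+0+3·38·34=18762 → min 18762.
Top-level splits: k=1: (A..A)·(B..F) → 0+18762+79·3·34 = 26820; k=2: (A..B)·(C..F) → 16116+69156+79·68·34 = 267920; k=3: (A..C)·(D..F) → 26460+29988+79·60·34 = 217608; k=4: (A..D)·(E..F) → 15993+11628+79·9·34 = 51795; k=5: (A..E)·(F..F) → 23892+0+79·38·34 = 125960.
Best split is after A, i.e. k = 1.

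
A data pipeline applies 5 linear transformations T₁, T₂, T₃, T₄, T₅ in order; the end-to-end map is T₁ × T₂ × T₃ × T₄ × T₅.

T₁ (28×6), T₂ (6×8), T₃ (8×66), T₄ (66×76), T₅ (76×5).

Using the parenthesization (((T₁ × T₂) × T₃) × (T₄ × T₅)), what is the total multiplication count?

(T₁ × T₂): 28×6 by 6×8 → 28×8, cost 28·6·8 = 1344
((T₁ × T₂) × T₃): 28×8 by 8×66 → 28×66, cost 28·8·66 = 14784; cumulative 16128
(T₄ × T₅): 66×76 by 76×5 → 66×5, cost 66·76·5 = 25080
(((T₁ × T₂) × T₃) × (T₄ × T₅)): 28×66 by 66×5 → 28×5, cost 28·66·5 = 9240; cumulative 50448
Total: 50448 scalar multiplications.

50448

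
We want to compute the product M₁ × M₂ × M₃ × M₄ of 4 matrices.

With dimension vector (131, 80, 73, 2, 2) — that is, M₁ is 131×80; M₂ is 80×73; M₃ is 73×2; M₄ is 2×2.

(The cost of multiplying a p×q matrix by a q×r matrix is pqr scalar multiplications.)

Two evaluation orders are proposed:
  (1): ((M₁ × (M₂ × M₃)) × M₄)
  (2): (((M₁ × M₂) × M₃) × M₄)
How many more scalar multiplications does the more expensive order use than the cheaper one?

751526

Order (1) = ((M₁ × (M₂ × M₃)) × M₄): (M₂ × M₃): 80×73 by 73×2 → 80×2, cost 80·73·2 = 11680; (M₁ × (M₂ × M₃)): 131×80 by 80×2 → 131×2, cost 131·80·2 = 20960; cumulative 32640; ((M₁ × (M₂ × M₃)) × M₄): 131×2 by 2×2 → 131×2, cost 131·2·2 = 524; cumulative 33164. Total 33164.
Order (2) = (((M₁ × M₂) × M₃) × M₄): (M₁ × M₂): 131×80 by 80×73 → 131×73, cost 131·80·73 = 765040; ((M₁ × M₂) × M₃): 131×73 by 73×2 → 131×2, cost 131·73·2 = 19126; cumulative 784166; (((M₁ × M₂) × M₃) × M₄): 131×2 by 2×2 → 131×2, cost 131·2·2 = 524; cumulative 784690. Total 784690.
Difference: |33164 − 784690| = 751526.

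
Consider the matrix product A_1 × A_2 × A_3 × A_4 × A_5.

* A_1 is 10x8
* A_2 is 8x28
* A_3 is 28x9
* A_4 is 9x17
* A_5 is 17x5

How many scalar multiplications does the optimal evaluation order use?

3541

Adjacent pairs: A_1A_2 = 10·8·28 = 2240; A_2A_3 = 8·28·9 = 2016; A_3A_4 = 28·9·17 = 4284; A_4A_5 = 9·17·5 = 765.
Length 3: A_1..A_3: k=1: 0+2016+10·8·9=2736; k=2: 2240+0+10·28·9=4760 → min 2736 | A_2..A_4: k=2: 0+4284+8·28·17=8092; k=3: 2016+0+8·9·17=3240 → min 3240 | A_3..A_5: k=3: 0+765+28·9·5=2025; k=4: 4284+0+28·17·5=6664 → min 2025.
Length 4: A_1..A_4: k=1: 0+3240+10·8·17=4600; k=2: 2240+4284+10·28·17=11284; k=3: 2736+0+10·9·17=4266 → min 4266 | A_2..A_5: k=2: 0+2025+8·28·5=3145; k=3: 2016+765+8·9·5=3141; k=4: 3240+0+8·17·5=3920 → min 3141.
Length 5: A_1..A_5: k=1: 0+3141+10·8·5=3541; k=2: 2240+2025+10·28·5=5665; k=3: 2736+765+10·9·5=3951; k=4: 4266+0+10·17·5=5116 → min 3541.
Optimal order: (A_1 × ((A_2 × A_3) × (A_4 × A_5))) with cost 3541.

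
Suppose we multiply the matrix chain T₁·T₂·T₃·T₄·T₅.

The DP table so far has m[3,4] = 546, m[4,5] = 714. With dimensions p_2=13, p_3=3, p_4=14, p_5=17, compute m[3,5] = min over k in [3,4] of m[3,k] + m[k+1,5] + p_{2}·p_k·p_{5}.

1377

m[3,5] = min over k∈[3,4] of m[3,k]+m[k+1,5]+p_{2}·p_k·p_{5}.
k=3: 0 + 714 + 13·3·17 = 1377; k=4: 546 + 0 + 13·14·17 = 3640.
Minimum: 1377 at k=3.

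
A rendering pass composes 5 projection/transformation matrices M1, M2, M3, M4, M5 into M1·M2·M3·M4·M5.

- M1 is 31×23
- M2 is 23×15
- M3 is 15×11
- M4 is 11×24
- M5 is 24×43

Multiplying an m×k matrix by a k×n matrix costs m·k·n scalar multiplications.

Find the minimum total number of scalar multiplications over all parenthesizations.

37653

Adjacent pairs: M1M2 = 31·23·15 = 10695; M2M3 = 23·15·11 = 3795; M3M4 = 15·11·24 = 3960; M4M5 = 11·24·43 = 11352.
Length 3: M1..M3: k=1: 0+3795+31·23·11=11638; k=2: 10695+0+31·15·11=15810 → min 11638 | M2..M4: k=2: 0+3960+23·15·24=12240; k=3: 3795+0+23·11·24=9867 → min 9867 | M3..M5: k=3: 0+11352+15·11·43=18447; k=4: 3960+0+15·24·43=19440 → min 18447.
Length 4: M1..M4: k=1: 0+9867+31·23·24=26979; k=2: 10695+3960+31·15·24=25815; k=3: 11638+0+31·11·24=19822 → min 19822 | M2..M5: k=2: 0+18447+23·15·43=33282; k=3: 3795+11352+23·11·43=26026; k=4: 9867+0+23·24·43=33603 → min 26026.
Length 5: M1..M5: k=1: 0+26026+31·23·43=56685; k=2: 10695+18447+31·15·43=49137; k=3: 11638+11352+31·11·43=37653; k=4: 19822+0+31·24·43=51814 → min 37653.
Optimal order: ((M1·(M2·M3))·(M4·M5)) with cost 37653.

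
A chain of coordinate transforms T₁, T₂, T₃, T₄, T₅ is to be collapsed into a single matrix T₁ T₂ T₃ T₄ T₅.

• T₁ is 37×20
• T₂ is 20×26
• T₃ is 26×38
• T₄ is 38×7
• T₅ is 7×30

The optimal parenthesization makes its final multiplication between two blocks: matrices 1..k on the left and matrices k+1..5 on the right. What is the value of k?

4

Adjacent pairs: T₁T₂ = 37·20·26 = 19240; T₂T₃ = 20·26·38 = 19760; T₃T₄ = 26·38·7 = 6916; T₄T₅ = 38·7·30 = 7980.
Length 3: T₁..T₃: k=1: 0+19760+37·20·38=47880; k=2: 19240+0+37·26·38=55796 → min 47880 | T₂..T₄: k=2: 0+6916+20·26·7=10556; k=3: 19760+0+20·38·7=25080 → min 10556 | T₃..T₅: k=3: 0+7980+26·38·30=37620; k=4: 6916+0+26·7·30=12376 → min 12376.
Length 4: T₁..T₄: k=1: 0+10556+37·20·7=15736; k=2: 19240+6916+37·26·7=32890; k=3: 47880+0+37·38·7=57722 → min 15736 | T₂..T₅: k=2: 0+12376+20·26·30=27976; k=3: 19760+7980+20·38·30=50540; k=4: 10556+0+20·7·30=14756 → min 14756.
Top-level splits: k=1: (T₁..T₁)·(T₂..T₅) → 0+14756+37·20·30 = 36956; k=2: (T₁..T₂)·(T₃..T₅) → 19240+12376+37·26·30 = 60476; k=3: (T₁..T₃)·(T₄..T₅) → 47880+7980+37·38·30 = 98040; k=4: (T₁..T₄)·(T₅..T₅) → 15736+0+37·7·30 = 23506.
Best split is after T₄, i.e. k = 4.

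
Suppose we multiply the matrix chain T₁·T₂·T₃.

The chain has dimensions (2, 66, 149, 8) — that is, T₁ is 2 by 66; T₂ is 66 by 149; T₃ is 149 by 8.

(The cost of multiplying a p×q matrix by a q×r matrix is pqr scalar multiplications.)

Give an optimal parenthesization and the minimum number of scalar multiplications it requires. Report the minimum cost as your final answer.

22052

(T₁·(T₂·T₃)): cost 79728.
((T₁·T₂)·T₃): cost 22052.
Optimal: ((T₁·T₂)·T₃) with cost 22052.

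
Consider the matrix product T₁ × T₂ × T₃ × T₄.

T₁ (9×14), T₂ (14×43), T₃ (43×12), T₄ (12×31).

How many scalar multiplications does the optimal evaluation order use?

12084

Adjacent pairs: T₁T₂ = 9·14·43 = 5418; T₂T₃ = 14·43·12 = 7224; T₃T₄ = 43·12·31 = 15996.
Length 3: T₁..T₃: k=1: 0+7224+9·14·12=8736; k=2: 5418+0+9·43·12=10062 → min 8736 | T₂..T₄: k=2: 0+15996+14·43·31=34658; k=3: 7224+0+14·12·31=12432 → min 12432.
Length 4: T₁..T₄: k=1: 0+12432+9·14·31=16338; k=2: 5418+15996+9·43·31=33411; k=3: 8736+0+9·12·31=12084 → min 12084.
Optimal order: ((T₁ × (T₂ × T₃)) × T₄) with cost 12084.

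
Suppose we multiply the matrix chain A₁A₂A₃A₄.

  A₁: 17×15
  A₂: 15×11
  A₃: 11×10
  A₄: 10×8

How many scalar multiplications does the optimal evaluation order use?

Adjacent pairs: A₁A₂ = 17·15·11 = 2805; A₂A₃ = 15·11·10 = 1650; A₃A₄ = 11·10·8 = 880.
Length 3: A₁..A₃: k=1: 0+1650+17·15·10=4200; k=2: 2805+0+17·11·10=4675 → min 4200 | A₂..A₄: k=2: 0+880+15·11·8=2200; k=3: 1650+0+15·10·8=2850 → min 2200.
Length 4: A₁..A₄: k=1: 0+2200+17·15·8=4240; k=2: 2805+880+17·11·8=5181; k=3: 4200+0+17·10·8=5560 → min 4240.
Optimal order: (A₁(A₂(A₃A₄))) with cost 4240.

4240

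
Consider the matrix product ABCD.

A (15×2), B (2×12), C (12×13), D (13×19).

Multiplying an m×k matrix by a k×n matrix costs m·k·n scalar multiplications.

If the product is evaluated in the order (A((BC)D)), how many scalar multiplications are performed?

(BC): 2×12 by 12×13 → 2×13, cost 2·12·13 = 312
((BC)D): 2×13 by 13×19 → 2×19, cost 2·13·19 = 494; cumulative 806
(A((BC)D)): 15×2 by 2×19 → 15×19, cost 15·2·19 = 570; cumulative 1376
Total: 1376 scalar multiplications.

1376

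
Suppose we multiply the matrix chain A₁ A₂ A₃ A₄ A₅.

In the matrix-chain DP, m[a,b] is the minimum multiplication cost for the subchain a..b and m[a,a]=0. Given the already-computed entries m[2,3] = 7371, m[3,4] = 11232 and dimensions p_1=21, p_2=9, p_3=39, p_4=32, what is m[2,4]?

17280

m[2,4] = min over k∈[2,3] of m[2,k]+m[k+1,4]+p_{1}·p_k·p_{4}.
k=2: 0 + 11232 + 21·9·32 = 17280; k=3: 7371 + 0 + 21·39·32 = 33579.
Minimum: 17280 at k=2.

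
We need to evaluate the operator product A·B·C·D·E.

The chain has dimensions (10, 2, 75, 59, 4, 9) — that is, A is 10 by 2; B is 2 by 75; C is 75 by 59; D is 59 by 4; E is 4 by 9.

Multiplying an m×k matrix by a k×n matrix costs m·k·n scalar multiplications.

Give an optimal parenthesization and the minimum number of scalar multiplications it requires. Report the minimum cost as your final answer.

Adjacent pairs: AB = 10·2·75 = 1500; BC = 2·75·59 = 8850; CD = 75·59·4 = 17700; DE = 59·4·9 = 2124.
Length 3: A..C: k=1: 0+8850+10·2·59=10030; k=2: 1500+0+10·75·59=45750 → min 10030 | B..D: k=2: 0+17700+2·75·4=18300; k=3: 8850+0+2·59·4=9322 → min 9322 | C..E: k=3: 0+2124+75·59·9=41949; k=4: 17700+0+75·4·9=20400 → min 20400.
Length 4: A..D: k=1: 0+9322+10·2·4=9402; k=2: 1500+17700+10·75·4=22200; k=3: 10030+0+10·59·4=12390 → min 9402 | B..E: k=2: 0+20400+2·75·9=21750; k=3: 8850+2124+2·59·9=12036; k=4: 9322+0+2·4·9=9394 → min 9394.
Length 5: A..E: k=1: 0+9394+10·2·9=9574; k=2: 1500+20400+10·75·9=28650; k=3: 10030+2124+10·59·9=17464; k=4: 9402+0+10·4·9=9762 → min 9574.
Optimal parenthesization: (A·(((B·C)·D)·E)) with cost 9574.

9574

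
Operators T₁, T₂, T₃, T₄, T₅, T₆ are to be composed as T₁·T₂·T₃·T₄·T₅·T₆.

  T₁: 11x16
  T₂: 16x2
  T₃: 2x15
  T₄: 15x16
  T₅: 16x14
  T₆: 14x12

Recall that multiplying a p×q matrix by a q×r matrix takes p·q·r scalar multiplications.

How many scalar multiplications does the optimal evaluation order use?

1880

Adjacent pairs: T₁T₂ = 11·16·2 = 352; T₂T₃ = 16·2·15 = 480; T₃T₄ = 2·15·16 = 480; T₄T₅ = 15·16·14 = 3360; T₅T₆ = 16·14·12 = 2688.
Length 3: T₁..T₃: k=1: 0+480+11·16·15=3120; k=2: 352+0+11·2·15=682 → min 682 | T₂..T₄: k=2: 0+480+16·2·16=992; k=3: 480+0+16·15·16=4320 → min 992 | T₃..T₅: k=3: 0+3360+2·15·14=3780; k=4: 480+0+2·16·14=928 → min 928 | T₄..T₆: k=4: 0+2688+15·16·12=5568; k=5: 3360+0+15·14·12=5880 → min 5568.
Length 4: T₁..T₄: k=1: 0+992+11·16·16=3808; k=2: 352+480+11·2·16=1184; k=3: 682+0+11·15·16=3322 → min 1184 | T₂..T₅: k=2: 0+928+16·2·14=1376; k=3: 480+3360+16·15·14=7200; k=4: 992+0+16·16·14=4576 → min 1376 | T₃..T₆: k=3: 0+5568+2·15·12=5928; k=4: 480+2688+2·16·12=3552; k=5: 928+0+2·14·12=1264 → min 1264.
Length 5: T₁..T₅: k=1: 0+1376+11·16·14=3840; k=2: 352+928+11·2·14=1588; k=3: 682+3360+11·15·14=6352; k=4: 1184+0+11·16·14=3648 → min 1588 | T₂..T₆: k=2: 0+1264+16·2·12=1648; k=3: 480+5568+16·15·12=8928; k=4: 992+2688+16·16·12=6752; k=5: 1376+0+16·14·12=4064 → min 1648.
Length 6: T₁..T₆: k=1: 0+1648+11·16·12=3760; k=2: 352+1264+11·2·12=1880; k=3: 682+5568+11·15·12=8230; k=4: 1184+2688+11·16·12=5984; k=5: 1588+0+11·14·12=3436 → min 1880.
Optimal order: ((T₁·T₂)·(((T₃·T₄)·T₅)·T₆)) with cost 1880.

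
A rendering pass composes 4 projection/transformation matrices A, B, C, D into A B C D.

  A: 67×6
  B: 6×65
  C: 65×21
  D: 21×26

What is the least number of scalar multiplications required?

Adjacent pairs: AB = 67·6·65 = 26130; BC = 6·65·21 = 8190; CD = 65·21·26 = 35490.
Length 3: A..C: k=1: 0+8190+67·6·21=16632; k=2: 26130+0+67·65·21=117585 → min 16632 | B..D: k=2: 0+35490+6·65·26=45630; k=3: 8190+0+6·21·26=11466 → min 11466.
Length 4: A..D: k=1: 0+11466+67·6·26=21918; k=2: 26130+35490+67·65·26=174850; k=3: 16632+0+67·21·26=53214 → min 21918.
Optimal order: (A ((B C) D)) with cost 21918.

21918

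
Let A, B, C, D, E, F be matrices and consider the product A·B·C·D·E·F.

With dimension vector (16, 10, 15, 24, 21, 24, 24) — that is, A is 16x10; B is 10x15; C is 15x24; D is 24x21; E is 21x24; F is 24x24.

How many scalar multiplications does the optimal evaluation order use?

Adjacent pairs: AB = 16·10·15 = 2400; BC = 10·15·24 = 3600; CD = 15·24·21 = 7560; DE = 24·21·24 = 12096; EF = 21·24·24 = 12096.
Length 3: A..C: k=1: 0+3600+16·10·24=7440; k=2: 2400+0+16·15·24=8160 → min 7440 | B..D: k=2: 0+7560+10·15·21=10710; k=3: 3600+0+10·24·21=8640 → min 8640 | C..E: k=3: 0+12096+15·24·24=20736; k=4: 7560+0+15·21·24=15120 → min 15120 | D..F: k=4: 0+12096+24·21·24=24192; k=5: 12096+0+24·24·24=25920 → min 24192.
Length 4: A..D: k=1: 0+8640+16·10·21=12000; k=2: 2400+7560+16·15·21=15000; k=3: 7440+0+16·24·21=15504 → min 12000 | B..E: k=2: 0+15120+10·15·24=18720; k=3: 3600+12096+10·24·24=21456; k=4: 8640+0+10·21·24=13680 → min 13680 | C..F: k=3: 0+24192+15·24·24=32832; k=4: 7560+12096+15·21·24=27216; k=5: 15120+0+15·24·24=23760 → min 23760.
Length 5: A..E: k=1: 0+13680+16·10·24=17520; k=2: 2400+15120+16·15·24=23280; k=3: 7440+12096+16·24·24=28752; k=4: 12000+0+16·21·24=20064 → min 17520 | B..F: k=2: 0+23760+10·15·24=27360; k=3: 3600+24192+10·24·24=33552; k=4: 8640+12096+10·21·24=25776; k=5: 13680+0+10·24·24=19440 → min 19440.
Length 6: A..F: k=1: 0+19440+16·10·24=23280; k=2: 2400+23760+16·15·24=31920; k=3: 7440+24192+16·24·24=40848; k=4: 12000+12096+16·21·24=32160; k=5: 17520+0+16·24·24=26736 → min 23280.
Optimal order: (A·((((B·C)·D)·E)·F)) with cost 23280.

23280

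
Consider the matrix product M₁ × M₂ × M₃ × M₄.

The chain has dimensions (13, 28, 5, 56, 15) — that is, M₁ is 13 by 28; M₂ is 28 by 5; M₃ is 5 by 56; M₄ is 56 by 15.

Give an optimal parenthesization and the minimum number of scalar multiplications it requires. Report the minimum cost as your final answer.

Adjacent pairs: M₁M₂ = 13·28·5 = 1820; M₂M₃ = 28·5·56 = 7840; M₃M₄ = 5·56·15 = 4200.
Length 3: M₁..M₃: k=1: 0+7840+13·28·56=28224; k=2: 1820+0+13·5·56=5460 → min 5460 | M₂..M₄: k=2: 0+4200+28·5·15=6300; k=3: 7840+0+28·56·15=31360 → min 6300.
Length 4: M₁..M₄: k=1: 0+6300+13·28·15=11760; k=2: 1820+4200+13·5·15=6995; k=3: 5460+0+13·56·15=16380 → min 6995.
Optimal parenthesization: ((M₁ × M₂) × (M₃ × M₄)) with cost 6995.

6995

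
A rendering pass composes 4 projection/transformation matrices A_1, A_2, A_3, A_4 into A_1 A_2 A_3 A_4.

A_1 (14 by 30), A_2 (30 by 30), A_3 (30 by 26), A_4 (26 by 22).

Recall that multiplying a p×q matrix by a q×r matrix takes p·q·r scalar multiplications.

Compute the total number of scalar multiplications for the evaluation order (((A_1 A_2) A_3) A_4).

31528

(A_1 A_2): 14×30 by 30×30 → 14×30, cost 14·30·30 = 12600
((A_1 A_2) A_3): 14×30 by 30×26 → 14×26, cost 14·30·26 = 10920; cumulative 23520
(((A_1 A_2) A_3) A_4): 14×26 by 26×22 → 14×22, cost 14·26·22 = 8008; cumulative 31528
Total: 31528 scalar multiplications.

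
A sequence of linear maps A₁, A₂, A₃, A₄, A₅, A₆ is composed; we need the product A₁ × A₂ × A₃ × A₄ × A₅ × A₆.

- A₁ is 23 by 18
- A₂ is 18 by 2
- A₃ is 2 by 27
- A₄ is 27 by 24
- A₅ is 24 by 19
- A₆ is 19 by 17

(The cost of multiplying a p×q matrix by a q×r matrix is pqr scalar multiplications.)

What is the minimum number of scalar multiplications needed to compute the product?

4464

Adjacent pairs: A₁A₂ = 23·18·2 = 828; A₂A₃ = 18·2·27 = 972; A₃A₄ = 2·27·24 = 1296; A₄A₅ = 27·24·19 = 12312; A₅A₆ = 24·19·17 = 7752.
Length 3: A₁..A₃: k=1: 0+972+23·18·27=12150; k=2: 828+0+23·2·27=2070 → min 2070 | A₂..A₄: k=2: 0+1296+18·2·24=2160; k=3: 972+0+18·27·24=12636 → min 2160 | A₃..A₅: k=3: 0+12312+2·27·19=13338; k=4: 1296+0+2·24·19=2208 → min 2208 | A₄..A₆: k=4: 0+7752+27·24·17=18768; k=5: 12312+0+27·19·17=21033 → min 18768.
Length 4: A₁..A₄: k=1: 0+2160+23·18·24=12096; k=2: 828+1296+23·2·24=3228; k=3: 2070+0+23·27·24=16974 → min 3228 | A₂..A₅: k=2: 0+2208+18·2·19=2892; k=3: 972+12312+18·27·19=22518; k=4: 2160+0+18·24·19=10368 → min 2892 | A₃..A₆: k=3: 0+18768+2·27·17=19686; k=4: 1296+7752+2·24·17=9864; k=5: 2208+0+2·19·17=2854 → min 2854.
Length 5: A₁..A₅: k=1: 0+2892+23·18·19=10758; k=2: 828+2208+23·2·19=3910; k=3: 2070+12312+23·27·19=26181; k=4: 3228+0+23·24·19=13716 → min 3910 | A₂..A₆: k=2: 0+2854+18·2·17=3466; k=3: 972+18768+18·27·17=28002; k=4: 2160+7752+18·24·17=17256; k=5: 2892+0+18·19·17=8706 → min 3466.
Length 6: A₁..A₆: k=1: 0+3466+23·18·17=10504; k=2: 828+2854+23·2·17=4464; k=3: 2070+18768+23·27·17=31395; k=4: 3228+7752+23·24·17=20364; k=5: 3910+0+23·19·17=11339 → min 4464.
Optimal order: ((A₁ × A₂) × (((A₃ × A₄) × A₅) × A₆)) with cost 4464.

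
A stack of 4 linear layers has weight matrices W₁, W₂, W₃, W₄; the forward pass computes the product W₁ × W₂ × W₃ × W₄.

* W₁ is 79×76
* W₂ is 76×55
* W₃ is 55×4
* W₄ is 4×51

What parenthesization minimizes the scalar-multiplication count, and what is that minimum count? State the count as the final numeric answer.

Adjacent pairs: W₁W₂ = 79·76·55 = 330220; W₂W₃ = 76·55·4 = 16720; W₃W₄ = 55·4·51 = 11220.
Length 3: W₁..W₃: k=1: 0+16720+79·76·4=40736; k=2: 330220+0+79·55·4=347600 → min 40736 | W₂..W₄: k=2: 0+11220+76·55·51=224400; k=3: 16720+0+76·4·51=32224 → min 32224.
Length 4: W₁..W₄: k=1: 0+32224+79·76·51=338428; k=2: 330220+11220+79·55·51=563035; k=3: 40736+0+79·4·51=56852 → min 56852.
Optimal parenthesization: ((W₁ × (W₂ × W₃)) × W₄) with cost 56852.

56852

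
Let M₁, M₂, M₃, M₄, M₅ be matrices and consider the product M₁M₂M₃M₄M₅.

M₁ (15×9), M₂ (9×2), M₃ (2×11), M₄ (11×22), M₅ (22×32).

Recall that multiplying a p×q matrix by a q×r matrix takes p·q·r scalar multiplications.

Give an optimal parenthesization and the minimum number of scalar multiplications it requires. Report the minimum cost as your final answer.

Adjacent pairs: M₁M₂ = 15·9·2 = 270; M₂M₃ = 9·2·11 = 198; M₃M₄ = 2·11·22 = 484; M₄M₅ = 11·22·32 = 7744.
Length 3: M₁..M₃: k=1: 0+198+15·9·11=1683; k=2: 270+0+15·2·11=600 → min 600 | M₂..M₄: k=2: 0+484+9·2·22=880; k=3: 198+0+9·11·22=2376 → min 880 | M₃..M₅: k=3: 0+7744+2·11·32=8448; k=4: 484+0+2·22·32=1892 → min 1892.
Length 4: M₁..M₄: k=1: 0+880+15·9·22=3850; k=2: 270+484+15·2·22=1414; k=3: 600+0+15·11·22=4230 → min 1414 | M₂..M₅: k=2: 0+1892+9·2·32=2468; k=3: 198+7744+9·11·32=11110; k=4: 880+0+9·22·32=7216 → min 2468.
Length 5: M₁..M₅: k=1: 0+2468+15·9·32=6788; k=2: 270+1892+15·2·32=3122; k=3: 600+7744+15·11·32=13624; k=4: 1414+0+15·22·32=11974 → min 3122.
Optimal parenthesization: ((M₁M₂)((M₃M₄)M₅)) with cost 3122.

3122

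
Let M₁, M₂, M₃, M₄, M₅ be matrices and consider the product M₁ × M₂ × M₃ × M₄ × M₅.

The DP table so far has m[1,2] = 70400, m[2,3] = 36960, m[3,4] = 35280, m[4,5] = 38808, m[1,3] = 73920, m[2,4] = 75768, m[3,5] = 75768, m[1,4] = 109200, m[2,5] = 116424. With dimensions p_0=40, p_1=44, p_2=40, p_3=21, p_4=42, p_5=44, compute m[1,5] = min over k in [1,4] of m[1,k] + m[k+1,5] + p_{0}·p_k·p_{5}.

m[1,5] = min over k∈[1,4] of m[1,k]+m[k+1,5]+p_{0}·p_k·p_{5}.
k=1: 0 + 116424 + 40·44·44 = 193864; k=2: 70400 + 75768 + 40·40·44 = 216568; k=3: 73920 + 38808 + 40·21·44 = 149688; k=4: 109200 + 0 + 40·42·44 = 183120.
Minimum: 149688 at k=3.

149688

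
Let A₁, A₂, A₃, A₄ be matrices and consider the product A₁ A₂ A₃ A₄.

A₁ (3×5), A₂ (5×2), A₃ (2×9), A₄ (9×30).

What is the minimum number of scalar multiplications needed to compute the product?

Adjacent pairs: A₁A₂ = 3·5·2 = 30; A₂A₃ = 5·2·9 = 90; A₃A₄ = 2·9·30 = 540.
Length 3: A₁..A₃: k=1: 0+90+3·5·9=225; k=2: 30+0+3·2·9=84 → min 84 | A₂..A₄: k=2: 0+540+5·2·30=840; k=3: 90+0+5·9·30=1440 → min 840.
Length 4: A₁..A₄: k=1: 0+840+3·5·30=1290; k=2: 30+540+3·2·30=750; k=3: 84+0+3·9·30=894 → min 750.
Optimal order: ((A₁ A₂) (A₃ A₄)) with cost 750.

750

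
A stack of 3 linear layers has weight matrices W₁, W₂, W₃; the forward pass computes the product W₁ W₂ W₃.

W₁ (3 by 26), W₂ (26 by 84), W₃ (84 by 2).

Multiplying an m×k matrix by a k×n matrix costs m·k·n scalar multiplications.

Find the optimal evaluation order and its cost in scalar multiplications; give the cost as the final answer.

(W₁ (W₂ W₃)): cost 4524.
((W₁ W₂) W₃): cost 7056.
Optimal: (W₁ (W₂ W₃)) with cost 4524.

4524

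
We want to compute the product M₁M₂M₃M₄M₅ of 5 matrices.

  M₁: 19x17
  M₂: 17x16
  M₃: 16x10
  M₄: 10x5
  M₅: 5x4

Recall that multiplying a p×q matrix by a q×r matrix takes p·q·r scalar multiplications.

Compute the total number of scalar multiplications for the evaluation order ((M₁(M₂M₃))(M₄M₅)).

(M₂M₃): 17×16 by 16×10 → 17×10, cost 17·16·10 = 2720
(M₁(M₂M₃)): 19×17 by 17×10 → 19×10, cost 19·17·10 = 3230; cumulative 5950
(M₄M₅): 10×5 by 5×4 → 10×4, cost 10·5·4 = 200
((M₁(M₂M₃))(M₄M₅)): 19×10 by 10×4 → 19×4, cost 19·10·4 = 760; cumulative 6910
Total: 6910 scalar multiplications.

6910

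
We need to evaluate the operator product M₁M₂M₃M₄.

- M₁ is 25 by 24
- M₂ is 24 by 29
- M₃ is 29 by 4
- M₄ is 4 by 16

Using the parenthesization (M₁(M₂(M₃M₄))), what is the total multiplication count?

(M₃M₄): 29×4 by 4×16 → 29×16, cost 29·4·16 = 1856
(M₂(M₃M₄)): 24×29 by 29×16 → 24×16, cost 24·29·16 = 11136; cumulative 12992
(M₁(M₂(M₃M₄))): 25×24 by 24×16 → 25×16, cost 25·24·16 = 9600; cumulative 22592
Total: 22592 scalar multiplications.

22592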